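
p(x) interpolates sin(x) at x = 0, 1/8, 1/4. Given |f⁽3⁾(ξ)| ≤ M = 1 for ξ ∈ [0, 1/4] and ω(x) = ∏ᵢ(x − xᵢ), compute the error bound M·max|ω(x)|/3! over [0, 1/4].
sqrt(3)/13824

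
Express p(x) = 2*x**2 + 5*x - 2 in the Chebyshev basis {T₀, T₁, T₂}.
-T₀ + (5)T₁ + T₂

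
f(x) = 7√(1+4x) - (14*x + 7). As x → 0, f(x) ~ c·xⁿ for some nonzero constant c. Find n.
2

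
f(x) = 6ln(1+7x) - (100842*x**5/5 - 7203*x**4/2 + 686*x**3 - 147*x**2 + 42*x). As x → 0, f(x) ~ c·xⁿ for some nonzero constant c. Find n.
6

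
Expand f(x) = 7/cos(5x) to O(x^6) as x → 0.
7 + 175*x**2/2 + 21875*x**4/24 + O(x**6)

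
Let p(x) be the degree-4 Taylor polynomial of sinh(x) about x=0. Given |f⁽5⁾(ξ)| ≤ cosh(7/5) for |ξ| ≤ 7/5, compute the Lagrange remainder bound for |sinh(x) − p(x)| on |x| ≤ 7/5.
16807*cosh(7/5)/375000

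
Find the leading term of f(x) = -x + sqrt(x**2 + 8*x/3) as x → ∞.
4/3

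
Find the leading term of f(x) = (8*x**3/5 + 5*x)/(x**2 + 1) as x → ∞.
8*x/5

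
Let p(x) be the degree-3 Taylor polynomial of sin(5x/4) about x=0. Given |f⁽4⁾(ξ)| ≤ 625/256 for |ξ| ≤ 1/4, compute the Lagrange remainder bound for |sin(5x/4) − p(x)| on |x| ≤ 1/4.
625/1572864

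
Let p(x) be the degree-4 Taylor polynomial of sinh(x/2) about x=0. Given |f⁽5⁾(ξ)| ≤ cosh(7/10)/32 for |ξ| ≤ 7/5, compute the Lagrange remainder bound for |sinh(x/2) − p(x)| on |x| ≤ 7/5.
16807*cosh(7/10)/12000000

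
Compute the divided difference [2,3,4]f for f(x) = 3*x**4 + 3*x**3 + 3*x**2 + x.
195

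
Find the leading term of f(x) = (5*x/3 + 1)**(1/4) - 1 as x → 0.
5*x/12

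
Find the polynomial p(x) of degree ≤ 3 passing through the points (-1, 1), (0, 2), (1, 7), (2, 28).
2*x**3 + 2*x**2 + x + 2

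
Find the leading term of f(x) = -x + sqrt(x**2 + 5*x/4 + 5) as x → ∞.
5/8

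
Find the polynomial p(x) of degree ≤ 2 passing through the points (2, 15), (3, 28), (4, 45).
2*x**2 + 3*x + 1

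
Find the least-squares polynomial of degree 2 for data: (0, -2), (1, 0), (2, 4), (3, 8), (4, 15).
-69/35 + (47/35)x + (5/7)x²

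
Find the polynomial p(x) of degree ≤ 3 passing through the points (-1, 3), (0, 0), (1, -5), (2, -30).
-3*x**3 - x**2 - x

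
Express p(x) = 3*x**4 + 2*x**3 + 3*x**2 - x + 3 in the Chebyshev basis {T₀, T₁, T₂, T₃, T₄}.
(45/8)T₀ + (1/2)T₁ + (3)T₂ + (1/2)T₃ + (3/8)T₄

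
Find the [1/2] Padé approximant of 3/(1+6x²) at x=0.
3/(6*x**2 + 1)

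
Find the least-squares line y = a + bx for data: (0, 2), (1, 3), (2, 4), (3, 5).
a = 2, b = 1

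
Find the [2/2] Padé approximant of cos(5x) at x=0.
(1 - 125*x**2/12)/(25*x**2/12 + 1)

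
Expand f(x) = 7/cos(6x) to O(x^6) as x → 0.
7 + 126*x**2 + 1890*x**4 + O(x**6)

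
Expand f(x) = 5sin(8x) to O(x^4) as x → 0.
40*x - 1280*x**3/3 + O(x**4)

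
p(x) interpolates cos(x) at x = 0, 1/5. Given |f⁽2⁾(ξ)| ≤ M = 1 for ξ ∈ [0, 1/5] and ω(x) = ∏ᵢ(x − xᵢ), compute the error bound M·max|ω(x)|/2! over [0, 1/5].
1/200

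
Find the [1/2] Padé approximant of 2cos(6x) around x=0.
2/(18*x**2 + 1)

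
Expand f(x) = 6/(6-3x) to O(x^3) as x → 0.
1 + x/2 + x**2/4 + O(x**3)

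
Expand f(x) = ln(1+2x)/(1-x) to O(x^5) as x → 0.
2*x + 8*x**3/3 - 4*x**4/3 + O(x**5)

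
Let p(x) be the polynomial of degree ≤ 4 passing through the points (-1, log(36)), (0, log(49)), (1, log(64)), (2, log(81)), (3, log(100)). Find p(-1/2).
log(147*14**(3/16)*3**(27/64)*5**(59/64)/40)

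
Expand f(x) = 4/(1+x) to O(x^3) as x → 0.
4 - 4*x + 4*x**2 + O(x**3)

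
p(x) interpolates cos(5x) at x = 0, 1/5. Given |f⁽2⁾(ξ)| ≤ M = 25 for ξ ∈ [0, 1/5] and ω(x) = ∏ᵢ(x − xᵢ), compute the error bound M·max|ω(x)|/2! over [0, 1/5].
1/8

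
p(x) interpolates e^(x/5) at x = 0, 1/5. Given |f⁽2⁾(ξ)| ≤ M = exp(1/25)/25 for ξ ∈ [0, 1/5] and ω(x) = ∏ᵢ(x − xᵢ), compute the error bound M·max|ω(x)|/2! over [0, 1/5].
exp(1/25)/5000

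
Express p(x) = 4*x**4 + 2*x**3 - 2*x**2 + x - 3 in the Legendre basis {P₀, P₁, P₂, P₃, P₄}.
(-43/15)P₀ + (11/5)P₁ + (20/21)P₂ + (4/5)P₃ + (32/35)P₄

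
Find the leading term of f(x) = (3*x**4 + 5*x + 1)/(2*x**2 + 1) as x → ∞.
3*x**2/2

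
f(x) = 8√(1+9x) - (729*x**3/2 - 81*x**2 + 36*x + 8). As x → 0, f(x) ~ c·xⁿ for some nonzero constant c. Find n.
4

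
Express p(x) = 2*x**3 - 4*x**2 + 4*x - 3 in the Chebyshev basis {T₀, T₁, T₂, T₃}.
(-5)T₀ + (11/2)T₁ + (-2)T₂ + (1/2)T₃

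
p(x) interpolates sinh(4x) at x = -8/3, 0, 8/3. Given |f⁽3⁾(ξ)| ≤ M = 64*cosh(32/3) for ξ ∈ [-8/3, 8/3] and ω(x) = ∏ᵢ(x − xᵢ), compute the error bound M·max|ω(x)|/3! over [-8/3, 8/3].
32768*sqrt(3)*cosh(32/3)/729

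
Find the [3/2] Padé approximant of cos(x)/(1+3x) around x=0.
(103*x**3/68 - 103*x**2/204 - 3*x + 1)/(1 - 1837*x**2/204)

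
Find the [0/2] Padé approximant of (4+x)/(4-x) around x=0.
1/(x**2/8 - x/2 + 1)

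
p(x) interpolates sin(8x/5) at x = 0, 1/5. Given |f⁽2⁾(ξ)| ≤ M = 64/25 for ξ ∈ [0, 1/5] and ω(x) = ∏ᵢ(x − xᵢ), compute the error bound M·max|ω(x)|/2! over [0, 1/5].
8/625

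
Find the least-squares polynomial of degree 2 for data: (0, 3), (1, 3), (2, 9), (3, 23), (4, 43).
107/35 + (-26/7)x + (24/7)x²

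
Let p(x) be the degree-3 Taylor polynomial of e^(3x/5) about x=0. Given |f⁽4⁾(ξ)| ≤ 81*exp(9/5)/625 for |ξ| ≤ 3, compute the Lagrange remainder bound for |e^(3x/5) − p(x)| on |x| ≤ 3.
2187*exp(9/5)/5000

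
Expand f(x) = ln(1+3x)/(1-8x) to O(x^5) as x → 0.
3*x + 39*x**2/2 + 165*x**3 + 5199*x**4/4 + O(x**5)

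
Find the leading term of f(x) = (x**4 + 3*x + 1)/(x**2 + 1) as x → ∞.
x**2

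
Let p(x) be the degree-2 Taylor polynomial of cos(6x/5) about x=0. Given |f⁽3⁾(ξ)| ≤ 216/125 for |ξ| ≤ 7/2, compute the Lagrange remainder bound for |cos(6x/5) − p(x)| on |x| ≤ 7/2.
3087/250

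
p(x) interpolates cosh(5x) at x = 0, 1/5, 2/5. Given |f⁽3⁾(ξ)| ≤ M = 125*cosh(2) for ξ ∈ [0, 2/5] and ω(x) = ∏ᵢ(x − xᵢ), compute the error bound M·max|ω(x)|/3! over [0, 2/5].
sqrt(3)*cosh(2)/27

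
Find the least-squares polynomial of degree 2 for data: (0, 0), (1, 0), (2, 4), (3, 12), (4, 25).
3/35 + (-83/35)x + (15/7)x²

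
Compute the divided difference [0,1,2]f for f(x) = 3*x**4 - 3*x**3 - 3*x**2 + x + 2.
9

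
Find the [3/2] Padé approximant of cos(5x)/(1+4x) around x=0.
(1675*x**3/21 - 1675*x**2/84 - 4*x + 1)/(1 - 1969*x**2/84)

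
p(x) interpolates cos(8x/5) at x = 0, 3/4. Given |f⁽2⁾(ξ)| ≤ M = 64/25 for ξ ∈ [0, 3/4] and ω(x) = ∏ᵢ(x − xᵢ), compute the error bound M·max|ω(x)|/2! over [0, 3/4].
9/50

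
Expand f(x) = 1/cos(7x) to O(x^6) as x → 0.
1 + 49*x**2/2 + 12005*x**4/24 + O(x**6)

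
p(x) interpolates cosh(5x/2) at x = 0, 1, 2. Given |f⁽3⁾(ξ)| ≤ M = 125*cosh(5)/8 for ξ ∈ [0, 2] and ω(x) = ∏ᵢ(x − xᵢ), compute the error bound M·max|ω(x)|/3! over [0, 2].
125*sqrt(3)*cosh(5)/216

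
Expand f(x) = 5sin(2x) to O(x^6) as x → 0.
10*x - 20*x**3/3 + 4*x**5/3 + O(x**6)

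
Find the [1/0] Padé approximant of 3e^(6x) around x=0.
18*x + 3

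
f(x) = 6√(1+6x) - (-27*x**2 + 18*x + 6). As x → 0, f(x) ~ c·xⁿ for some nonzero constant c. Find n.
3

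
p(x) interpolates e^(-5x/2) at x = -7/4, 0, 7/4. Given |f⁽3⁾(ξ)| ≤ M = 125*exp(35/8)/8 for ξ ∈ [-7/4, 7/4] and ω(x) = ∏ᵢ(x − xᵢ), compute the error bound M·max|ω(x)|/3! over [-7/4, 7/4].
42875*sqrt(3)*exp(35/8)/13824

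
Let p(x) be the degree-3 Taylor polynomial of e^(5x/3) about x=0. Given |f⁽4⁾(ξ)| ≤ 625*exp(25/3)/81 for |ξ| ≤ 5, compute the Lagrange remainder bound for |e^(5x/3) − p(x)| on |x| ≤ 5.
390625*exp(25/3)/1944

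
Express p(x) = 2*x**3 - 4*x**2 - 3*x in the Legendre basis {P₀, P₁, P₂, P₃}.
(-4/3)P₀ + (-9/5)P₁ + (-8/3)P₂ + (4/5)P₃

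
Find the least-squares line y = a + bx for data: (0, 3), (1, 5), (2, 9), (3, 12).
a = 13/5, b = 31/10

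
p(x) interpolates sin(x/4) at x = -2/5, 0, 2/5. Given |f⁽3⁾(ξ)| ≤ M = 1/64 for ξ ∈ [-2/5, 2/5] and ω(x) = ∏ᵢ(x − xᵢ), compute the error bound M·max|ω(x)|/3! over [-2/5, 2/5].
sqrt(3)/27000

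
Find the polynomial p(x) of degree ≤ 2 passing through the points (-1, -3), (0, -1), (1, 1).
2*x - 1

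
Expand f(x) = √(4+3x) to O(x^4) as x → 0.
2 + 3*x/4 - 9*x**2/64 + 27*x**3/512 + O(x**4)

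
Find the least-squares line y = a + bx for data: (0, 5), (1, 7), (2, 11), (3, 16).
a = 21/5, b = 37/10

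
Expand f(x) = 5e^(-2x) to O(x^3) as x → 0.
5 - 10*x + 10*x**2 + O(x**3)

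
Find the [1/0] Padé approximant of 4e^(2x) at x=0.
8*x + 4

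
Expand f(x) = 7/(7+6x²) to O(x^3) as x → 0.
1 - 6*x**2/7 + O(x**3)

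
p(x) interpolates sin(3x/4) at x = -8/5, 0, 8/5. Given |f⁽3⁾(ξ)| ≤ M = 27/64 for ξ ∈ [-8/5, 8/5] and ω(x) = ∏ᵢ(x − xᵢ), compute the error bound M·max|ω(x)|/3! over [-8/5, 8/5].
8*sqrt(3)/125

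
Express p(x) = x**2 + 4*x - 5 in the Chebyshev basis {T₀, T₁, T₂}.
(-9/2)T₀ + (4)T₁ + (1/2)T₂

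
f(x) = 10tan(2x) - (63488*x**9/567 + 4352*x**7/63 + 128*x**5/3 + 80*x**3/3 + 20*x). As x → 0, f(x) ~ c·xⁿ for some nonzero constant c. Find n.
11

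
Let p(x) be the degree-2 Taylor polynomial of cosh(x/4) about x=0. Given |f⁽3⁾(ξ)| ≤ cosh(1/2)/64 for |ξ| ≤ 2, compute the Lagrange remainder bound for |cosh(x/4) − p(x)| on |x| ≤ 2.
cosh(1/2)/48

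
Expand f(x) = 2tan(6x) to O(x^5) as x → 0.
12*x + 144*x**3 + O(x**5)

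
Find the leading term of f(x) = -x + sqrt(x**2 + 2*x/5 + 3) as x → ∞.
1/5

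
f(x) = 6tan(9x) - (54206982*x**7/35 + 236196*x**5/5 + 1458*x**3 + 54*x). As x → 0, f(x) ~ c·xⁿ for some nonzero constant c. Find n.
9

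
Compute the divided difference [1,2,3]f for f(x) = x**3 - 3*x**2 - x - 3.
3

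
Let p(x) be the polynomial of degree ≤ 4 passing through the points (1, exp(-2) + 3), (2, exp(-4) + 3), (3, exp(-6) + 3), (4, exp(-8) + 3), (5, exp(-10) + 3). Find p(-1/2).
(-2772*exp(6) - 1540*exp(2) + 315 + 2970*exp(4) + 1155*exp(8) + 384*exp(10))*exp(-10)/128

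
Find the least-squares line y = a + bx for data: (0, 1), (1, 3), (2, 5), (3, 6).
a = 6/5, b = 17/10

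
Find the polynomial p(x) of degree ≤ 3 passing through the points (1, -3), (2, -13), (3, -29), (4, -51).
-3*x**2 - x + 1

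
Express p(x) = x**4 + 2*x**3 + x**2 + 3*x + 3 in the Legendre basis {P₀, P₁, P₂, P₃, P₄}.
(53/15)P₀ + (21/5)P₁ + (26/21)P₂ + (4/5)P₃ + (8/35)P₄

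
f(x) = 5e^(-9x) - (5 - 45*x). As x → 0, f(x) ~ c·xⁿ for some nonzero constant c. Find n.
2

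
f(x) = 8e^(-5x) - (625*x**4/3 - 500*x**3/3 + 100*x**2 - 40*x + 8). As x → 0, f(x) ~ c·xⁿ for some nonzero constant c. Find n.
5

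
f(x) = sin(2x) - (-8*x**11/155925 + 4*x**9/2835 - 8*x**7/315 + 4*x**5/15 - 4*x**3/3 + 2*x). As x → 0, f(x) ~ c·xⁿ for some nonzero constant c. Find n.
13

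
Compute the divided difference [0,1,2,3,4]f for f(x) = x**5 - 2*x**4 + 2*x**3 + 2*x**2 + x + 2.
8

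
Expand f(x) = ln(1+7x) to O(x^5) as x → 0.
7*x - 49*x**2/2 + 343*x**3/3 - 2401*x**4/4 + O(x**5)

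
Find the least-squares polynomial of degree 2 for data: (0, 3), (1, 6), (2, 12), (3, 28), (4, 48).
23/7 + (-48/35)x + (22/7)x²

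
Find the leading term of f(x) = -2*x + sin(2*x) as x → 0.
-4*x**3/3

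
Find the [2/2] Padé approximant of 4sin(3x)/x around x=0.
(12 - 63*x**2/5)/(9*x**2/20 + 1)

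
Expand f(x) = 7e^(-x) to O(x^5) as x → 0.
7 - 7*x + 7*x**2/2 - 7*x**3/6 + 7*x**4/24 + O(x**5)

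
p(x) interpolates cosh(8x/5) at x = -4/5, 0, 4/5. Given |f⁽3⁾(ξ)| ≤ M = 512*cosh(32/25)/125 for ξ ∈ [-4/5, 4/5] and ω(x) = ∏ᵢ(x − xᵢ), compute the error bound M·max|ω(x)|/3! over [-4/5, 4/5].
32768*sqrt(3)*cosh(32/25)/421875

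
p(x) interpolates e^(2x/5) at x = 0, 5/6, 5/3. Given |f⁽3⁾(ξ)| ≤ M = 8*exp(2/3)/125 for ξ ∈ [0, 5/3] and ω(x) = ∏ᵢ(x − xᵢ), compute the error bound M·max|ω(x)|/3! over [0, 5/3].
sqrt(3)*exp(2/3)/729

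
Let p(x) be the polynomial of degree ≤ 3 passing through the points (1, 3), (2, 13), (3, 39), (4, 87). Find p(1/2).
17/8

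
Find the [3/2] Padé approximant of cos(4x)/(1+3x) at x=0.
(56*x**3 - 56*x**2/3 - 3*x + 1)/(1 - 59*x**2/3)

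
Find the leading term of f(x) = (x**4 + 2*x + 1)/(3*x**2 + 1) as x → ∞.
x**2/3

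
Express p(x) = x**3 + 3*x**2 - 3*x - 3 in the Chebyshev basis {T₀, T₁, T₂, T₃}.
(-3/2)T₀ + (-9/4)T₁ + (3/2)T₂ + (1/4)T₃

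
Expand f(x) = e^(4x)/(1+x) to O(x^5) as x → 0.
1 + 3*x + 5*x**2 + 17*x**3/3 + 5*x**4 + O(x**5)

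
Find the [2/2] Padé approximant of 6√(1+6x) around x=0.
(135*x**2/2 + 45*x + 6)/(9*x**2/4 + 9*x/2 + 1)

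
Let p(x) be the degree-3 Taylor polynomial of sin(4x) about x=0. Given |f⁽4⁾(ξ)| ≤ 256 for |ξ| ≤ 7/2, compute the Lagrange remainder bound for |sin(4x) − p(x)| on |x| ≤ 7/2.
4802/3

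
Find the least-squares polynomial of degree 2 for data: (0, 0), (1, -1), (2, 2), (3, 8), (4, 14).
-13/35 + (-81/70)x + (17/14)x²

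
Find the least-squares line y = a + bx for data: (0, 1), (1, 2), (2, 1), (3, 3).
a = 1, b = 1/2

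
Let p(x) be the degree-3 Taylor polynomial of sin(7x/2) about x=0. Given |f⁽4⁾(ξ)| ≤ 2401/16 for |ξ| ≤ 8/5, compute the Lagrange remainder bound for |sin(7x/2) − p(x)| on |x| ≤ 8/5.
76832/1875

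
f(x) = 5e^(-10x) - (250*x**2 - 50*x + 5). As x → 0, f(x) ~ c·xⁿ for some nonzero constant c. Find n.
3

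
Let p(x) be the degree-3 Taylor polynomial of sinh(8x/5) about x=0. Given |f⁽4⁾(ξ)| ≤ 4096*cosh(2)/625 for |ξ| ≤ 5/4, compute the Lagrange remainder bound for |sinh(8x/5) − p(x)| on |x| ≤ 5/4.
2*cosh(2)/3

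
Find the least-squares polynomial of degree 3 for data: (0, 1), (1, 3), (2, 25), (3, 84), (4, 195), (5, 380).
6/7 + (-26/21)x + (23/28)x² + (35/12)x³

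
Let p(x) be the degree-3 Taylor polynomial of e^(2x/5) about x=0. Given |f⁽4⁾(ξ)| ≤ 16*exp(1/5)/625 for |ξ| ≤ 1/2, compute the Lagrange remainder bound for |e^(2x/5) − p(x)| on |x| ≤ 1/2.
exp(1/5)/15000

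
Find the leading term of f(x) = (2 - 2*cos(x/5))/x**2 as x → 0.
1/25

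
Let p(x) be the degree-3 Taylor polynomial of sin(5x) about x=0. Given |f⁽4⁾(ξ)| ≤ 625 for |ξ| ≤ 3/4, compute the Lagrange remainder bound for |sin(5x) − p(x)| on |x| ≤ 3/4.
16875/2048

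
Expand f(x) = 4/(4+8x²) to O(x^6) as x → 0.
1 - 2*x**2 + 4*x**4 + O(x**6)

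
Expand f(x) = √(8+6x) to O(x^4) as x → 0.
2*sqrt(2) + 3*sqrt(2)*x/4 - 9*sqrt(2)*x**2/64 + 27*sqrt(2)*x**3/512 + O(x**4)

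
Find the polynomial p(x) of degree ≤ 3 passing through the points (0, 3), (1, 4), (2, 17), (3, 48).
x**3 + 3*x**2 - 3*x + 3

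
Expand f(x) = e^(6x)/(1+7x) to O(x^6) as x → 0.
1 - x + 25*x**2 - 139*x**3 + 1027*x**4 - 35621*x**5/5 + O(x**6)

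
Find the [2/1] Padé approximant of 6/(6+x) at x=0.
1/(x/6 + 1)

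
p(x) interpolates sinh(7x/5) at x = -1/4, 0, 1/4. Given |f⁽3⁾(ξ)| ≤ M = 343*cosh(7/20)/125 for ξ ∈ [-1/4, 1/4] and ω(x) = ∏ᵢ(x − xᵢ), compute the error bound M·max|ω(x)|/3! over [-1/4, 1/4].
343*sqrt(3)*cosh(7/20)/216000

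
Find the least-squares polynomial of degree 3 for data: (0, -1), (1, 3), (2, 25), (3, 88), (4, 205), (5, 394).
-16/21 + (-16/9)x + (155/84)x² + (103/36)x³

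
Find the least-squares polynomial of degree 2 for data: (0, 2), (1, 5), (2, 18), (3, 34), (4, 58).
57/35 + (87/70)x + (45/14)x²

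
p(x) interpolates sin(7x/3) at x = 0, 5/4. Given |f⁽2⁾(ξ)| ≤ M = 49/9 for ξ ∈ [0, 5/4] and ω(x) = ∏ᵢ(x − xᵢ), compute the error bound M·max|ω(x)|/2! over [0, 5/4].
1225/1152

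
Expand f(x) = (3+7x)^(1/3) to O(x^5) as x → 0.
3**(1/3) + 7*3**(1/3)*x/9 - 49*3**(1/3)*x**2/81 + 1715*3**(1/3)*x**3/2187 - 24010*3**(1/3)*x**4/19683 + O(x**5)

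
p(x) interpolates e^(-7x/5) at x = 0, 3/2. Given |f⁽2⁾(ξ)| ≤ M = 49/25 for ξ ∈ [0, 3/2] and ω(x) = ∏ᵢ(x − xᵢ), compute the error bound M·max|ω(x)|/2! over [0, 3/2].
441/800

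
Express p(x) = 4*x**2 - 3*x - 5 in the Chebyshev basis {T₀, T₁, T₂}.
(-3)T₀ + (-3)T₁ + (2)T₂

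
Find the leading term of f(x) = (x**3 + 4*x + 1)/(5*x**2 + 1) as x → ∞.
x/5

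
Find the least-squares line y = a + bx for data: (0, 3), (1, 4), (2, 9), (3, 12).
a = 11/5, b = 16/5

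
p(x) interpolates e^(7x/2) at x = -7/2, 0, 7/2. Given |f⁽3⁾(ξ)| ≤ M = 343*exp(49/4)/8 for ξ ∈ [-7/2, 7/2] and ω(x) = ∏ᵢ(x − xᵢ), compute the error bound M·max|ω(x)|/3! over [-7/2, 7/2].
117649*sqrt(3)*exp(49/4)/1728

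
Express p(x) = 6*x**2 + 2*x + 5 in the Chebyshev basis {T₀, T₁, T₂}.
(8)T₀ + (2)T₁ + (3)T₂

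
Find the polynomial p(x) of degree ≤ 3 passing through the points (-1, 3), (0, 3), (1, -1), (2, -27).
-3*x**3 - 2*x**2 + x + 3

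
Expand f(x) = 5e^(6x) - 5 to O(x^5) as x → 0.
30*x + 90*x**2 + 180*x**3 + 270*x**4 + O(x**5)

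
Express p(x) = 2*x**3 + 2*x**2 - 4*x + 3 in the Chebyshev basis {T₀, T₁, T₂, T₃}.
(4)T₀ + (-5/2)T₁ + T₂ + (1/2)T₃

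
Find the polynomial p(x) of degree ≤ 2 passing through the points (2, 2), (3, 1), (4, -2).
-x**2 + 4*x - 2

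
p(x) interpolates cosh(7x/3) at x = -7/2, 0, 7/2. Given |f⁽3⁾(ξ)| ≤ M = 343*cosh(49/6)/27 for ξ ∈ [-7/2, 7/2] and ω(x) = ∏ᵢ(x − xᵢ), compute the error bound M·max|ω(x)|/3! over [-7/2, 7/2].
117649*sqrt(3)*cosh(49/6)/5832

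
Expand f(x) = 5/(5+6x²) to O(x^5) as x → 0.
1 - 6*x**2/5 + 36*x**4/25 + O(x**5)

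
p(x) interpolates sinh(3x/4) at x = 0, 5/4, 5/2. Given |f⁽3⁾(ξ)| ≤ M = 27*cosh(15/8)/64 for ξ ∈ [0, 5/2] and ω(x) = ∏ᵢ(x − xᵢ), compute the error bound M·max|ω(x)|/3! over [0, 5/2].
125*sqrt(3)*cosh(15/8)/4096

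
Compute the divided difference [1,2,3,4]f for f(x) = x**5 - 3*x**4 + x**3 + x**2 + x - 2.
36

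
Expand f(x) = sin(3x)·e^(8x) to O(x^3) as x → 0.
3*x + 24*x**2 + O(x**3)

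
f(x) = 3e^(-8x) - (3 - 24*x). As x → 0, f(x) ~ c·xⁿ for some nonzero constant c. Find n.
2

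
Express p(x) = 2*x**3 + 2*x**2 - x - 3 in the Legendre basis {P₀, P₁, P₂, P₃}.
(-7/3)P₀ + (1/5)P₁ + (4/3)P₂ + (4/5)P₃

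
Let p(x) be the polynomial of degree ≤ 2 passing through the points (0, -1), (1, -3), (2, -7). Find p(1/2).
-7/4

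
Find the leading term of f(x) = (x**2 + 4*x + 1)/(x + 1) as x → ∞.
x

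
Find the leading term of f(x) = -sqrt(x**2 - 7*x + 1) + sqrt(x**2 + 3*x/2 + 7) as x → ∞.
17/4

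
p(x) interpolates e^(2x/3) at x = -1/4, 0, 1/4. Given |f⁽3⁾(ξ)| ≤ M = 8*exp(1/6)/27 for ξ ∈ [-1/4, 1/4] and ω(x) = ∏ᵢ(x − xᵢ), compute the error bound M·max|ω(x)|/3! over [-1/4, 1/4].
sqrt(3)*exp(1/6)/5832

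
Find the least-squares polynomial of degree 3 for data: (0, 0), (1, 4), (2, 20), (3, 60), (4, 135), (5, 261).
-5/42 + (767/252)x + (-61/84)x² + (19/9)x³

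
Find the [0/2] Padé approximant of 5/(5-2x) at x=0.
1/(1 - 2*x/5)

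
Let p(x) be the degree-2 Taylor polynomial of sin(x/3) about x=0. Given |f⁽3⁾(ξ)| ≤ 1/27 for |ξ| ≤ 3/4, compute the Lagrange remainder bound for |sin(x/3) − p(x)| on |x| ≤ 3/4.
1/384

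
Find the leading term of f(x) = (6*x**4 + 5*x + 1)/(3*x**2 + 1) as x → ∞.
2*x**2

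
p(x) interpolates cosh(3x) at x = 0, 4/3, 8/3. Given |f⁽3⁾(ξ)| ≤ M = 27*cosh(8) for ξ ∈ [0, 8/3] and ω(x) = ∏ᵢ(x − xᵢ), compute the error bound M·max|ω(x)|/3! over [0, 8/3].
64*sqrt(3)*cosh(8)/27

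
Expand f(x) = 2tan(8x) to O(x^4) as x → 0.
16*x + 1024*x**3/3 + O(x**4)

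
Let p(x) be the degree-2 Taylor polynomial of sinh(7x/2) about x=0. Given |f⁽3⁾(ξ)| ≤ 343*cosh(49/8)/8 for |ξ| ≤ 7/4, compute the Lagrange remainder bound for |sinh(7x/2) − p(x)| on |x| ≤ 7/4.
117649*cosh(49/8)/3072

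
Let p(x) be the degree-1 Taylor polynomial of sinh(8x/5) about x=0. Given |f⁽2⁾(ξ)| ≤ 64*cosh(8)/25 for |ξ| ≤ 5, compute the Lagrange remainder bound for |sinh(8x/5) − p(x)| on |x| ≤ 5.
32*cosh(8)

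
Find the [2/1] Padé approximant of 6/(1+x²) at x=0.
6 - 6*x**2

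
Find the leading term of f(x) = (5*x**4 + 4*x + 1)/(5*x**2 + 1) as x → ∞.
x**2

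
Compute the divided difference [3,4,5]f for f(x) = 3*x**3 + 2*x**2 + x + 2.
38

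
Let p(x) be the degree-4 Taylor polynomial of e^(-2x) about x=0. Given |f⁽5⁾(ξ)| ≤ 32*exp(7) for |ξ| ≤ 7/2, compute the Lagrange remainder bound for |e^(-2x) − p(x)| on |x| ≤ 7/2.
16807*exp(7)/120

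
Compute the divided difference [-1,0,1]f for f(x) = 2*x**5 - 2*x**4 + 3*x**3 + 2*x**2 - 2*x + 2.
0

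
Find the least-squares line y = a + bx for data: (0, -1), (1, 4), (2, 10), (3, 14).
a = -9/10, b = 51/10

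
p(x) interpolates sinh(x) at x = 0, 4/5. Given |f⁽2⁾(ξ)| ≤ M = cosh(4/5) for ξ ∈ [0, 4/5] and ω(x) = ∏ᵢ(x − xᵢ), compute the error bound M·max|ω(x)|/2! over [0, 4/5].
2*cosh(4/5)/25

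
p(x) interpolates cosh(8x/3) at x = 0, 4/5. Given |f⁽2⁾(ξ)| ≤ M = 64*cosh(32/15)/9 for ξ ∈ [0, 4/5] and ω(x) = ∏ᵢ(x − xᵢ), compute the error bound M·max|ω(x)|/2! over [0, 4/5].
128*cosh(32/15)/225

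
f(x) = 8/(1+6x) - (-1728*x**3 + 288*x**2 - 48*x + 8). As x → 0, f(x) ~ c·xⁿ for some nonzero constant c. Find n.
4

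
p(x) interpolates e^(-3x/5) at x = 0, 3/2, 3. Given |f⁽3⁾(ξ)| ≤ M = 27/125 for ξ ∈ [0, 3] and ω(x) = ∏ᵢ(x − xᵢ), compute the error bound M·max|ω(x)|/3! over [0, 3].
27*sqrt(3)/1000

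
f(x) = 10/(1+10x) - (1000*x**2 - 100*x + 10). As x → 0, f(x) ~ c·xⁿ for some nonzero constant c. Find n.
3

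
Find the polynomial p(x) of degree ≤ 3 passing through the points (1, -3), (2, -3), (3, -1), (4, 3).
x**2 - 3*x - 1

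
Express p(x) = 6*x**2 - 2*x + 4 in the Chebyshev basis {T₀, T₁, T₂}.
(7)T₀ + (-2)T₁ + (3)T₂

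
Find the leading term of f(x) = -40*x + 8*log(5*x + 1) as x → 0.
-100*x**2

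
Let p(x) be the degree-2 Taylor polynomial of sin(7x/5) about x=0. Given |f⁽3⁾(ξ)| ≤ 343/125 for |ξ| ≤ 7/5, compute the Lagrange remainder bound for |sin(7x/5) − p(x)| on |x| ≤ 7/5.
117649/93750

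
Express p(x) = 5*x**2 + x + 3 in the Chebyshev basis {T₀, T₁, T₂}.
(11/2)T₀ + T₁ + (5/2)T₂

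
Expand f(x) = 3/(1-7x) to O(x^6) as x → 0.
3 + 21*x + 147*x**2 + 1029*x**3 + 7203*x**4 + 50421*x**5 + O(x**6)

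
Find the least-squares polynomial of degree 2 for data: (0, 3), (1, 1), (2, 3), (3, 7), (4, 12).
94/35 + (-76/35)x + (8/7)x²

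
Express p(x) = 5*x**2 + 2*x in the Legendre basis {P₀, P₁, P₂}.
(5/3)P₀ + (2)P₁ + (10/3)P₂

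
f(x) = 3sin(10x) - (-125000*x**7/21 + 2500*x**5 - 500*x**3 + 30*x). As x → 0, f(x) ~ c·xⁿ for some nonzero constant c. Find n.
9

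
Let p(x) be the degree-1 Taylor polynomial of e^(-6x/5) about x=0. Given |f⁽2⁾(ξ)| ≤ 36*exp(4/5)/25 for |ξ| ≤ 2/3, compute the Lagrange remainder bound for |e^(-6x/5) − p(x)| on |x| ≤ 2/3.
8*exp(4/5)/25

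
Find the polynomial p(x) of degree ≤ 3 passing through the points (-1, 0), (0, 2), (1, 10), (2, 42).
3*x**3 + 3*x**2 + 2*x + 2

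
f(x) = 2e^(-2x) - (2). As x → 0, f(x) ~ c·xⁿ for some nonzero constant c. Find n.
1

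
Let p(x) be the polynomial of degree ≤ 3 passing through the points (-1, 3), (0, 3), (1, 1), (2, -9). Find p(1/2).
21/8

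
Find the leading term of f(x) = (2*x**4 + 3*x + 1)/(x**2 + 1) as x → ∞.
2*x**2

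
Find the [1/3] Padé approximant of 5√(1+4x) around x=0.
(35*x/2 + 5)/(x**3 - x**2 + 3*x/2 + 1)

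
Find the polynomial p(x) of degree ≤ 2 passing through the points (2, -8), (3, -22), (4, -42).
-3*x**2 + x + 2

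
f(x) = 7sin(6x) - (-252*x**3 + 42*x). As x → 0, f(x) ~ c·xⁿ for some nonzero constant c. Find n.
5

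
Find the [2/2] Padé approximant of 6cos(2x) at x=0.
(6 - 10*x**2)/(x**2/3 + 1)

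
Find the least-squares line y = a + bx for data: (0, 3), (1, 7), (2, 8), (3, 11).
a = 7/2, b = 5/2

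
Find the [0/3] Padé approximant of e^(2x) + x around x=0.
1/(-49*x**3/3 + 7*x**2 - 3*x + 1)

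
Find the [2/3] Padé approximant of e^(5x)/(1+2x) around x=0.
(125*x**2/52 + 30*x/13 + 1)/(425*x**3/156 - 105*x**2/52 - 9*x/13 + 1)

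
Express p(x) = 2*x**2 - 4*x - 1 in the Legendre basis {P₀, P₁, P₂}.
(-1/3)P₀ + (-4)P₁ + (4/3)P₂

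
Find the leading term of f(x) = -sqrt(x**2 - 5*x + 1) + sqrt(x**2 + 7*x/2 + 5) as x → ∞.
17/4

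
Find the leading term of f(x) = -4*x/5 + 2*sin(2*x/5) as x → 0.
-8*x**3/375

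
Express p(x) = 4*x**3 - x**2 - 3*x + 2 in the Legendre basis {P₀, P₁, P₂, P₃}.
(5/3)P₀ + (-3/5)P₁ + (-2/3)P₂ + (8/5)P₃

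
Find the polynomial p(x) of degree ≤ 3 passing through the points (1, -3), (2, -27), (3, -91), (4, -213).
-3*x**3 - 2*x**2 + 3*x - 1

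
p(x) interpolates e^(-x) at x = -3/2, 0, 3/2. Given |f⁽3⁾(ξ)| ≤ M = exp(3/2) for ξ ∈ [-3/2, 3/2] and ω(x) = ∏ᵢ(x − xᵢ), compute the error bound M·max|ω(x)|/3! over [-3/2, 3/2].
sqrt(3)*exp(3/2)/8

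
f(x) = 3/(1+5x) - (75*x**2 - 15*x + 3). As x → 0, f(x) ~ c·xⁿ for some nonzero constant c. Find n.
3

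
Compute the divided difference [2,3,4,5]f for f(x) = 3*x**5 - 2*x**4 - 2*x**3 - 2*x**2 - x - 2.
345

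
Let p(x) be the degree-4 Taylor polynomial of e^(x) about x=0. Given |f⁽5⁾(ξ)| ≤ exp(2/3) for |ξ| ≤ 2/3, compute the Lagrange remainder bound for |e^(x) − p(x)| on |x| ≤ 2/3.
4*exp(2/3)/3645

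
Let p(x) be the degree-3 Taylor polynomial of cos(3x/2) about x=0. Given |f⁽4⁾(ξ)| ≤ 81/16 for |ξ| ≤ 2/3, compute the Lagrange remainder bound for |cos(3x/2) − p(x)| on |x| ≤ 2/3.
1/24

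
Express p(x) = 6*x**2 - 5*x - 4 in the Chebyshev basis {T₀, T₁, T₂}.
-T₀ + (-5)T₁ + (3)T₂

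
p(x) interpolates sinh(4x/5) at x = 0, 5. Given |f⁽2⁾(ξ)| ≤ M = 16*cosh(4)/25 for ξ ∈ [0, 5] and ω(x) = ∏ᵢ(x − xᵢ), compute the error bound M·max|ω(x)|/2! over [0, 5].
2*cosh(4)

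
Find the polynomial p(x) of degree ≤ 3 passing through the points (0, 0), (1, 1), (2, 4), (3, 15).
x**3 - 2*x**2 + 2*x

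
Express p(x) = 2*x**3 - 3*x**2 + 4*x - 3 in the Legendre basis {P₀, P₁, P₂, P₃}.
(-4)P₀ + (26/5)P₁ + (-2)P₂ + (4/5)P₃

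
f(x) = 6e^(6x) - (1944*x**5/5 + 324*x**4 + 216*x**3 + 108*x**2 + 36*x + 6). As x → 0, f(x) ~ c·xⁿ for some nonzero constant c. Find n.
6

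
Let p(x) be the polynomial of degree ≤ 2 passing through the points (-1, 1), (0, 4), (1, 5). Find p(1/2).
19/4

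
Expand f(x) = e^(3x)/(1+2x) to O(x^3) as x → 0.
1 + x + 5*x**2/2 + O(x**3)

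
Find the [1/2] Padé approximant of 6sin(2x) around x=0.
12*x/(2*x**2/3 + 1)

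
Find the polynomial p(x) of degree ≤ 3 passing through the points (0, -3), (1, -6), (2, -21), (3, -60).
-2*x**3 - x - 3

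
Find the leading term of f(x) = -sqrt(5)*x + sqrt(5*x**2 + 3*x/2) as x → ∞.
3*sqrt(5)/20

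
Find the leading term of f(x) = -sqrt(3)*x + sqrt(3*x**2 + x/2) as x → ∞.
sqrt(3)/12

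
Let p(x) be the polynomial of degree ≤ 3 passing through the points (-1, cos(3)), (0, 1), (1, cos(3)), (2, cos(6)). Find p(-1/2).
cos(6)/16 + 15/16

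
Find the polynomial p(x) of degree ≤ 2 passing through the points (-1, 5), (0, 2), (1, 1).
x**2 - 2*x + 2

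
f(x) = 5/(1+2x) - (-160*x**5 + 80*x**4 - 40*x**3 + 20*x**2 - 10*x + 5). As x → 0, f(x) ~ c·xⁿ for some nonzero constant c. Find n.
6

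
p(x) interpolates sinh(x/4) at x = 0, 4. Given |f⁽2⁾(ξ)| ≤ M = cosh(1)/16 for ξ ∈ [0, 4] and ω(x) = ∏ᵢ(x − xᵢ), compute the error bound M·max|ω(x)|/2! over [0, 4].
cosh(1)/8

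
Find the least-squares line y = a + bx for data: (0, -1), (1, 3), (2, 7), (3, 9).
a = -3/5, b = 17/5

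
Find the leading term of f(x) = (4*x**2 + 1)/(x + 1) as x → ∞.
4*x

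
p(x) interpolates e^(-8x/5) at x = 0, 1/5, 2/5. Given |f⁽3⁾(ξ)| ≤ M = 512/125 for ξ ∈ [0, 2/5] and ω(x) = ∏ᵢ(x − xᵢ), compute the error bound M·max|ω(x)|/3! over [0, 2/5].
512*sqrt(3)/421875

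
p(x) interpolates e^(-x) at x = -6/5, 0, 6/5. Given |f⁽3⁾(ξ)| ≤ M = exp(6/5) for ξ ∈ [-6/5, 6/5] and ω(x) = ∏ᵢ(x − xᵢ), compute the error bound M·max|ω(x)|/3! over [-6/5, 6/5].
8*sqrt(3)*exp(6/5)/125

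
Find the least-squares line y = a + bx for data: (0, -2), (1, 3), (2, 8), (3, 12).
a = -9/5, b = 47/10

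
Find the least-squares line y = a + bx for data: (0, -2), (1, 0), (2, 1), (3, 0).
a = -13/10, b = 7/10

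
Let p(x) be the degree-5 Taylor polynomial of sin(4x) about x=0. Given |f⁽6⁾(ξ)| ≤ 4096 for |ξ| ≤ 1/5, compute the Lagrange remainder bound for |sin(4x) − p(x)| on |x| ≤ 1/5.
256/703125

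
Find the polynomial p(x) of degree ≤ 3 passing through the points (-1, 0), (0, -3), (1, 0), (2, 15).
x**3 + 3*x**2 - x - 3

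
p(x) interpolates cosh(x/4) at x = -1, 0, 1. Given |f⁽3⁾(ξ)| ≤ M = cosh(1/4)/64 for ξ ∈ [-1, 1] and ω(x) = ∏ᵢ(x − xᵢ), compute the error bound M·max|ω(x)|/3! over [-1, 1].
sqrt(3)*cosh(1/4)/1728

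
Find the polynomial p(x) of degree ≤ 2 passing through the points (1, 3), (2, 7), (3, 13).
x**2 + x + 1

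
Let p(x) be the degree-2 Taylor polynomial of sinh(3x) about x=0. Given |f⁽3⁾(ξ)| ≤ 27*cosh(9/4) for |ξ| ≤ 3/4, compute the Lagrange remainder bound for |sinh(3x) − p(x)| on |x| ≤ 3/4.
243*cosh(9/4)/128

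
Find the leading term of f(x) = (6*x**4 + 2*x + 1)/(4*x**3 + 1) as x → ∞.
3*x/2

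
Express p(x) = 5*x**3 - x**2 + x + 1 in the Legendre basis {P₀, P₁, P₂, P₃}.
(2/3)P₀ + (4)P₁ + (-2/3)P₂ + (2)P₃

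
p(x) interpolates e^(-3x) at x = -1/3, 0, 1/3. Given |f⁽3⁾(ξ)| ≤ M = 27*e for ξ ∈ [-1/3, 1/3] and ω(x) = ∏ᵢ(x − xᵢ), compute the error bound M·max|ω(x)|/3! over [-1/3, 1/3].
sqrt(3)*e/27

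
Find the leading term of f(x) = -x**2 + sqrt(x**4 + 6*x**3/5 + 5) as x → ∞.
3*x/5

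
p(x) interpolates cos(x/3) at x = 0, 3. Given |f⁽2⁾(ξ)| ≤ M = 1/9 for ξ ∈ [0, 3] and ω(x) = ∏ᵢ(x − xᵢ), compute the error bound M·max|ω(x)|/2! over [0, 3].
1/8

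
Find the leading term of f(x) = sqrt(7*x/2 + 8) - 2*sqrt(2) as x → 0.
7*sqrt(2)*x/16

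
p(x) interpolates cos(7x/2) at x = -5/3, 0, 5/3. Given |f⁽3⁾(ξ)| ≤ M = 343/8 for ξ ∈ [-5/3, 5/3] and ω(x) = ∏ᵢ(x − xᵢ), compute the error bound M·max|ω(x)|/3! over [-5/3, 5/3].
42875*sqrt(3)/5832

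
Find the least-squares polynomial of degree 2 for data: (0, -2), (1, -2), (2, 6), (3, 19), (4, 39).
-76/35 + (-179/70)x + (45/14)x²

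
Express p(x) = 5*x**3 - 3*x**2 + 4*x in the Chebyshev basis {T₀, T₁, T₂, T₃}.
(-3/2)T₀ + (31/4)T₁ + (-3/2)T₂ + (5/4)T₃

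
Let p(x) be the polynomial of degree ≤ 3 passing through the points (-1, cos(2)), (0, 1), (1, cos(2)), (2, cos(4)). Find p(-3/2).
-35/16 + 7*cos(2)/2 - 5*cos(4)/16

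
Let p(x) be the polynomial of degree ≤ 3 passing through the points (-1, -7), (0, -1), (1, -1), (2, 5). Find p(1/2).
-1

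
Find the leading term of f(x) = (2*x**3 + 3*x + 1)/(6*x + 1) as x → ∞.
x**2/3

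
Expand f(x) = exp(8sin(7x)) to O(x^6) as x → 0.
1 + 56*x + 1568*x**2 + 28812*x**3 + 384160*x**4 + 58101799*x**5/15 + O(x**6)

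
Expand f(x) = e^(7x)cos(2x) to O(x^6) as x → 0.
1 + 7*x + 45*x**2/2 + 259*x**3/6 + 1241*x**4/24 + 3647*x**5/120 + O(x**6)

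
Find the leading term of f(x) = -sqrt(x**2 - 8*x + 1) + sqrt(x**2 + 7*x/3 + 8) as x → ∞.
31/6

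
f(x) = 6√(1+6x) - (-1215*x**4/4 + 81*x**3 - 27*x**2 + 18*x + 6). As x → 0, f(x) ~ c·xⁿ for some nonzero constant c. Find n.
5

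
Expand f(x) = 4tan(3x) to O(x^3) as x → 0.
12*x + O(x**3)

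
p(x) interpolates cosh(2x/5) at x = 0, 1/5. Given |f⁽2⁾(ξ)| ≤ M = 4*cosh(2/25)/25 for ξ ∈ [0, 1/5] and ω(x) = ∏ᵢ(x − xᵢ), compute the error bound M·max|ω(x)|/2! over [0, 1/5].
cosh(2/25)/1250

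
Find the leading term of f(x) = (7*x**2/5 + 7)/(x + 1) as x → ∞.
7*x/5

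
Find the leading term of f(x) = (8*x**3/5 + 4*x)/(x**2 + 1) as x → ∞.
8*x/5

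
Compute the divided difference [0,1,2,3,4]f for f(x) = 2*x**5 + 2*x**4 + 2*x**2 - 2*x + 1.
22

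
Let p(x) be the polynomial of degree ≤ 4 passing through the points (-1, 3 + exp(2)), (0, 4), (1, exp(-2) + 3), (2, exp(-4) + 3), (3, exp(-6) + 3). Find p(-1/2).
(-70*exp(4) - 5 + 28*exp(2) + (35*exp(2) + 524)*exp(6))*exp(-6)/128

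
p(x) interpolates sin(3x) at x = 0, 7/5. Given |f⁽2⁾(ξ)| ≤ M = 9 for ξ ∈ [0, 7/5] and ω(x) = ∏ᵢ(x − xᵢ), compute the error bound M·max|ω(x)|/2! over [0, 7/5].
441/200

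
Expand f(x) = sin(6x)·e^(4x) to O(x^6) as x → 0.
6*x + 24*x**2 + 12*x**3 - 80*x**4 - 796*x**5/5 + O(x**6)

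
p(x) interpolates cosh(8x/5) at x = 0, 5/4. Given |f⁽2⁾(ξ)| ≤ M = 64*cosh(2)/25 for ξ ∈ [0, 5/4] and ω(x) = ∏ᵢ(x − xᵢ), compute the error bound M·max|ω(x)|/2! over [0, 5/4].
cosh(2)/2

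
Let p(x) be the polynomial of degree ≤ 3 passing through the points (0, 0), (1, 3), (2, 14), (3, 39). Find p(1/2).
7/8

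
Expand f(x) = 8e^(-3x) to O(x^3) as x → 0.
8 - 24*x + 36*x**2 + O(x**3)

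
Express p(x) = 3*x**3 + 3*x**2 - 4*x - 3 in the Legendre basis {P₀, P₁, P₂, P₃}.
(-2)P₀ + (-11/5)P₁ + (2)P₂ + (6/5)P₃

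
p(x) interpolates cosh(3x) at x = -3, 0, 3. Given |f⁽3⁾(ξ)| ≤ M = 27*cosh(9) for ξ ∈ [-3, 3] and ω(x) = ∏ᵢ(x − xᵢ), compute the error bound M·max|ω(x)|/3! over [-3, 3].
27*sqrt(3)*cosh(9)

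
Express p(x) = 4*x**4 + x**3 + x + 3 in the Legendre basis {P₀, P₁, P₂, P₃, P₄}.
(19/5)P₀ + (8/5)P₁ + (16/7)P₂ + (2/5)P₃ + (32/35)P₄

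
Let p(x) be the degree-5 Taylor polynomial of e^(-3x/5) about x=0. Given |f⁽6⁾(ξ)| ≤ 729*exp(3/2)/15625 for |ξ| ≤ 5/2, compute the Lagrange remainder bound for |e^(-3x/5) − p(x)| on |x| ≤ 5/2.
81*exp(3/2)/5120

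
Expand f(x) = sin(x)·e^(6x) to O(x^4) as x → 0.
x + 6*x**2 + 107*x**3/6 + O(x**4)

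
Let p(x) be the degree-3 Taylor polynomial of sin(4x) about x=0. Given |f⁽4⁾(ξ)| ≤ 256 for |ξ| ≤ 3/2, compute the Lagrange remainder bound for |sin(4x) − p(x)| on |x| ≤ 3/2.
54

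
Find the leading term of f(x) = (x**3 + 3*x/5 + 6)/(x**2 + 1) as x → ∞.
x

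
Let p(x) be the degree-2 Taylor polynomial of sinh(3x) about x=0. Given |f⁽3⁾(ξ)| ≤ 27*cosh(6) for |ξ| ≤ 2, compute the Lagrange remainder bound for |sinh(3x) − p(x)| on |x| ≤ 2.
36*cosh(6)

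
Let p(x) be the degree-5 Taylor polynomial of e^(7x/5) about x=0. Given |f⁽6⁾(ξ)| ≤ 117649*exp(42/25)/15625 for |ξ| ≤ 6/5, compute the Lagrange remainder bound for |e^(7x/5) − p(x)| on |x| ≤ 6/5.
38118276*exp(42/25)/1220703125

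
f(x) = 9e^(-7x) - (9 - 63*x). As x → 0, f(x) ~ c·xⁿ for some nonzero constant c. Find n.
2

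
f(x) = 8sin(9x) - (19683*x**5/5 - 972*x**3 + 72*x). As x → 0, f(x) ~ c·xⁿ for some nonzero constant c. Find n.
7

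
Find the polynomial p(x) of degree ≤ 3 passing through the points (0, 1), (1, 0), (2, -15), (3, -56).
-2*x**3 - x**2 + 2*x + 1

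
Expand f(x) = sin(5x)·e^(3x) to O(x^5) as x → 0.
5*x + 15*x**2 + 5*x**3/3 - 40*x**4 + O(x**5)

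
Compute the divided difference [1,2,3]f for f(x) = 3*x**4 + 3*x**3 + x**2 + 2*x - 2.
94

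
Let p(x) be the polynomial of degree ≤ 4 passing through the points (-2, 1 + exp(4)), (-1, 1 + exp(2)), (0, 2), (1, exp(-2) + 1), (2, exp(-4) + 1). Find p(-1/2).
(-20*exp(2) + 3 + (-5*exp(4) + 218 + 60*exp(2))*exp(4))*exp(-4)/128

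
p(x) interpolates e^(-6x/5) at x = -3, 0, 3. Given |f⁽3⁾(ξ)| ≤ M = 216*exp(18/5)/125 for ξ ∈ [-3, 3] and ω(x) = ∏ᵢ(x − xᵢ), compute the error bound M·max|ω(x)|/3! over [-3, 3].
216*sqrt(3)*exp(18/5)/125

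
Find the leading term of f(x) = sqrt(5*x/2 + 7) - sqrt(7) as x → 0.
5*sqrt(7)*x/28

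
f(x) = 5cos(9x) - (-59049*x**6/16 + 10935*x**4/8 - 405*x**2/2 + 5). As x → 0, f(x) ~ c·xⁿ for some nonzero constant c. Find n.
8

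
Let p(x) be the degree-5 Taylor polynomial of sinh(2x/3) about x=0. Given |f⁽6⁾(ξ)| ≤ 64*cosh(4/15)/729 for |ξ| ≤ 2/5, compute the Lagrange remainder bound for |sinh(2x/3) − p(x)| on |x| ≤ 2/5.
256*cosh(4/15)/512578125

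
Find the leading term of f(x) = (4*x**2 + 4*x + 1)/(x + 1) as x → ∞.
4*x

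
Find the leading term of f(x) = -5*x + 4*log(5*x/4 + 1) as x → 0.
-25*x**2/8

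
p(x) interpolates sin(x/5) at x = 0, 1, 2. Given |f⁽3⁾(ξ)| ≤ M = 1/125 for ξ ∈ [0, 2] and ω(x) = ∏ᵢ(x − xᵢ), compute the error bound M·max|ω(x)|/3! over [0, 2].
sqrt(3)/3375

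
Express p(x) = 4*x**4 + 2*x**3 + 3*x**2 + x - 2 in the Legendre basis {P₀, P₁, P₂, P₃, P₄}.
(-1/5)P₀ + (11/5)P₁ + (30/7)P₂ + (4/5)P₃ + (32/35)P₄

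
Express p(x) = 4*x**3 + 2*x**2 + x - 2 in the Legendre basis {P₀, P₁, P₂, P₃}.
(-4/3)P₀ + (17/5)P₁ + (4/3)P₂ + (8/5)P₃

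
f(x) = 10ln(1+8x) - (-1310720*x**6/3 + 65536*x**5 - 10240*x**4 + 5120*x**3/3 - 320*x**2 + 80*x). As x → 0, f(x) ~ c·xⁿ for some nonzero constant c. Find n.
7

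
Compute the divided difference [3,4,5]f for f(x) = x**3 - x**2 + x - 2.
11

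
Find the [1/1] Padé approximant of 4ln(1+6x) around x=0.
24*x/(3*x + 1)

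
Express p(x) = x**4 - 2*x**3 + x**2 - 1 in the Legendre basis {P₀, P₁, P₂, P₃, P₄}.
(-7/15)P₀ + (-6/5)P₁ + (26/21)P₂ + (-4/5)P₃ + (8/35)P₄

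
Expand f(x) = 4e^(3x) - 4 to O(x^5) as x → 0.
12*x + 18*x**2 + 18*x**3 + 27*x**4/2 + O(x**5)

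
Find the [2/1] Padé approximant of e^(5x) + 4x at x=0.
(-5*x**2/2 + 22*x/3 + 1)/(1 - 5*x/3)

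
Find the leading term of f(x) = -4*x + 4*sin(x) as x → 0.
-2*x**3/3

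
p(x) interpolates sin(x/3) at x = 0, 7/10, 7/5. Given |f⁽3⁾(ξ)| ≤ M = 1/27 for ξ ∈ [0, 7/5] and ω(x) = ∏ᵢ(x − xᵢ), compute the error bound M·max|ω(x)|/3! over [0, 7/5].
343*sqrt(3)/729000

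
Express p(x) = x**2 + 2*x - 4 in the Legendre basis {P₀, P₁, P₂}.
(-11/3)P₀ + (2)P₁ + (2/3)P₂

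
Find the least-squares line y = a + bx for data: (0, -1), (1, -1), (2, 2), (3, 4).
a = -17/10, b = 9/5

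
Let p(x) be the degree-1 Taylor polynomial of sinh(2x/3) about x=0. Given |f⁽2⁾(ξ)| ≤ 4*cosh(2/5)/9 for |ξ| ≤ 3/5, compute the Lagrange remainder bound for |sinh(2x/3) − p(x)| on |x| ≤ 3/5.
2*cosh(2/5)/25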